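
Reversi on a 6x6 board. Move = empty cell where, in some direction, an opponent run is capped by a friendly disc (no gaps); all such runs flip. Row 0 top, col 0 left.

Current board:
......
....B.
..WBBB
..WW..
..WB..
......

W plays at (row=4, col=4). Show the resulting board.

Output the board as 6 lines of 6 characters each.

Answer: ......
....B.
..WBBB
..WW..
..WWW.
......

Derivation:
Place W at (4,4); scan 8 dirs for brackets.
Dir NW: first cell 'W' (not opp) -> no flip
Dir N: first cell '.' (not opp) -> no flip
Dir NE: first cell '.' (not opp) -> no flip
Dir W: opp run (4,3) capped by W -> flip
Dir E: first cell '.' (not opp) -> no flip
Dir SW: first cell '.' (not opp) -> no flip
Dir S: first cell '.' (not opp) -> no flip
Dir SE: first cell '.' (not opp) -> no flip
All flips: (4,3)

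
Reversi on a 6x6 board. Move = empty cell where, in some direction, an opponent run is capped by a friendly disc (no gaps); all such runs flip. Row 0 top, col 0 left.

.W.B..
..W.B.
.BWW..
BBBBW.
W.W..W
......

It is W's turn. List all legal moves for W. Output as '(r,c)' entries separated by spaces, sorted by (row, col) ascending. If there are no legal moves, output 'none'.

Answer: (0,5) (2,0) (2,4) (4,1) (4,3) (4,4)

Derivation:
(0,2): no bracket -> illegal
(0,4): no bracket -> illegal
(0,5): flips 1 -> legal
(1,0): no bracket -> illegal
(1,1): no bracket -> illegal
(1,3): no bracket -> illegal
(1,5): no bracket -> illegal
(2,0): flips 3 -> legal
(2,4): flips 1 -> legal
(2,5): no bracket -> illegal
(4,1): flips 1 -> legal
(4,3): flips 1 -> legal
(4,4): flips 1 -> legal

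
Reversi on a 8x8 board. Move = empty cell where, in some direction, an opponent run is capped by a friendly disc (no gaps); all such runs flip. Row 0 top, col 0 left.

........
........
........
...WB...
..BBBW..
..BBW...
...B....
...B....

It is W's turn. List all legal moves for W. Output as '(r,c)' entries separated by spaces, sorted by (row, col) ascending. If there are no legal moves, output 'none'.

(2,3): flips 1 -> legal
(2,4): flips 2 -> legal
(2,5): no bracket -> illegal
(3,1): no bracket -> illegal
(3,2): flips 1 -> legal
(3,5): flips 1 -> legal
(4,1): flips 3 -> legal
(5,1): flips 3 -> legal
(5,5): flips 1 -> legal
(6,1): no bracket -> illegal
(6,2): no bracket -> illegal
(6,4): no bracket -> illegal
(7,2): flips 1 -> legal
(7,4): no bracket -> illegal

Answer: (2,3) (2,4) (3,2) (3,5) (4,1) (5,1) (5,5) (7,2)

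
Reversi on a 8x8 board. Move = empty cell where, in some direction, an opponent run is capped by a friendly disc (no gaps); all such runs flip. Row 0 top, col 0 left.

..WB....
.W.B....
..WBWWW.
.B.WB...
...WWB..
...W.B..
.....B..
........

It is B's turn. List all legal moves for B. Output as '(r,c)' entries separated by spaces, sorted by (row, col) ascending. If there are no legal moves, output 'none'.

(0,0): flips 4 -> legal
(0,1): flips 1 -> legal
(1,0): no bracket -> illegal
(1,2): no bracket -> illegal
(1,4): flips 1 -> legal
(1,5): no bracket -> illegal
(1,6): flips 1 -> legal
(1,7): no bracket -> illegal
(2,0): no bracket -> illegal
(2,1): flips 1 -> legal
(2,7): flips 3 -> legal
(3,2): flips 1 -> legal
(3,5): flips 1 -> legal
(3,6): no bracket -> illegal
(3,7): no bracket -> illegal
(4,2): flips 2 -> legal
(5,2): flips 1 -> legal
(5,4): flips 1 -> legal
(6,2): no bracket -> illegal
(6,3): flips 3 -> legal
(6,4): no bracket -> illegal

Answer: (0,0) (0,1) (1,4) (1,6) (2,1) (2,7) (3,2) (3,5) (4,2) (5,2) (5,4) (6,3)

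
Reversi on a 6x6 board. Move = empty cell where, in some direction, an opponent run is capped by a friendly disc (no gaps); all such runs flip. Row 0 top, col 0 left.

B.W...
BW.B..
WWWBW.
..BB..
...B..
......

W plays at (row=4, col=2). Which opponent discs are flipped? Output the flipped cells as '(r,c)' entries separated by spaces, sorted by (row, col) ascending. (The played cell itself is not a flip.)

Answer: (3,2) (3,3)

Derivation:
Dir NW: first cell '.' (not opp) -> no flip
Dir N: opp run (3,2) capped by W -> flip
Dir NE: opp run (3,3) capped by W -> flip
Dir W: first cell '.' (not opp) -> no flip
Dir E: opp run (4,3), next='.' -> no flip
Dir SW: first cell '.' (not opp) -> no flip
Dir S: first cell '.' (not opp) -> no flip
Dir SE: first cell '.' (not opp) -> no flip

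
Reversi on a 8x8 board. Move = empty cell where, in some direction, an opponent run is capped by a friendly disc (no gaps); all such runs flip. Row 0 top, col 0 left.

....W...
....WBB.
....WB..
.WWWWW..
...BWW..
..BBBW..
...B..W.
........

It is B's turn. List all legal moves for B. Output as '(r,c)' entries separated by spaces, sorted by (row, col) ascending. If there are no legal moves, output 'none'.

Answer: (0,3) (1,3) (2,1) (2,3) (2,6) (3,6) (4,2) (4,6) (5,6) (6,5)

Derivation:
(0,3): flips 1 -> legal
(0,5): no bracket -> illegal
(1,3): flips 1 -> legal
(2,0): no bracket -> illegal
(2,1): flips 1 -> legal
(2,2): no bracket -> illegal
(2,3): flips 2 -> legal
(2,6): flips 2 -> legal
(3,0): no bracket -> illegal
(3,6): flips 1 -> legal
(4,0): no bracket -> illegal
(4,1): no bracket -> illegal
(4,2): flips 2 -> legal
(4,6): flips 2 -> legal
(5,6): flips 1 -> legal
(5,7): no bracket -> illegal
(6,4): no bracket -> illegal
(6,5): flips 3 -> legal
(6,7): no bracket -> illegal
(7,5): no bracket -> illegal
(7,6): no bracket -> illegal
(7,7): no bracket -> illegal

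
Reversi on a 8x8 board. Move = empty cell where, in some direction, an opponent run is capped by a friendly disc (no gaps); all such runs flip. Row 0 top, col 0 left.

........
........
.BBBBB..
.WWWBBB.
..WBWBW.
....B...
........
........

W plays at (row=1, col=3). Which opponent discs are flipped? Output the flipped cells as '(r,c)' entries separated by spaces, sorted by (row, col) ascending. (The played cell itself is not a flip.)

Dir NW: first cell '.' (not opp) -> no flip
Dir N: first cell '.' (not opp) -> no flip
Dir NE: first cell '.' (not opp) -> no flip
Dir W: first cell '.' (not opp) -> no flip
Dir E: first cell '.' (not opp) -> no flip
Dir SW: opp run (2,2) capped by W -> flip
Dir S: opp run (2,3) capped by W -> flip
Dir SE: opp run (2,4) (3,5) capped by W -> flip

Answer: (2,2) (2,3) (2,4) (3,5)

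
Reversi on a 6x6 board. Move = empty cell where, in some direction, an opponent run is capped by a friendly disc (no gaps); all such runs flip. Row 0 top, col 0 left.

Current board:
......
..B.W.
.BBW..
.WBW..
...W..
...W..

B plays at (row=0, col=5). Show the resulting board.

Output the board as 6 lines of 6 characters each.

Answer: .....B
..B.B.
.BBB..
.WBW..
...W..
...W..

Derivation:
Place B at (0,5); scan 8 dirs for brackets.
Dir NW: edge -> no flip
Dir N: edge -> no flip
Dir NE: edge -> no flip
Dir W: first cell '.' (not opp) -> no flip
Dir E: edge -> no flip
Dir SW: opp run (1,4) (2,3) capped by B -> flip
Dir S: first cell '.' (not opp) -> no flip
Dir SE: edge -> no flip
All flips: (1,4) (2,3)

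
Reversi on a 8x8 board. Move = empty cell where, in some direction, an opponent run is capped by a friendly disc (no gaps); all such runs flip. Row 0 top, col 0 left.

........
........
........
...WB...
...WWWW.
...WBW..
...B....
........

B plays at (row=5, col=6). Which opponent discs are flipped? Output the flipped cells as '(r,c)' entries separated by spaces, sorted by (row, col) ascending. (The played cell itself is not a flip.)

Answer: (4,5) (5,5)

Derivation:
Dir NW: opp run (4,5) capped by B -> flip
Dir N: opp run (4,6), next='.' -> no flip
Dir NE: first cell '.' (not opp) -> no flip
Dir W: opp run (5,5) capped by B -> flip
Dir E: first cell '.' (not opp) -> no flip
Dir SW: first cell '.' (not opp) -> no flip
Dir S: first cell '.' (not opp) -> no flip
Dir SE: first cell '.' (not opp) -> no flip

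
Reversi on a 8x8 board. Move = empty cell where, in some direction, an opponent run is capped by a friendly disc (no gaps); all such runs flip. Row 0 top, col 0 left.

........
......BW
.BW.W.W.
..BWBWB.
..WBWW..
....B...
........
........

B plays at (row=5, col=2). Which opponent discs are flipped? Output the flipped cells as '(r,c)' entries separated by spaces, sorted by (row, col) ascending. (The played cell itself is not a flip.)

Answer: (4,2)

Derivation:
Dir NW: first cell '.' (not opp) -> no flip
Dir N: opp run (4,2) capped by B -> flip
Dir NE: first cell 'B' (not opp) -> no flip
Dir W: first cell '.' (not opp) -> no flip
Dir E: first cell '.' (not opp) -> no flip
Dir SW: first cell '.' (not opp) -> no flip
Dir S: first cell '.' (not opp) -> no flip
Dir SE: first cell '.' (not opp) -> no flip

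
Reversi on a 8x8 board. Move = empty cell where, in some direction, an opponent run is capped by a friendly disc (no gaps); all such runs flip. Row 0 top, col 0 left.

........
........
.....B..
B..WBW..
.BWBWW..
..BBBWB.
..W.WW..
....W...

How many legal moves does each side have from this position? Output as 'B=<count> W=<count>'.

Answer: B=10 W=10

Derivation:
-- B to move --
(2,2): no bracket -> illegal
(2,3): flips 1 -> legal
(2,4): no bracket -> illegal
(2,6): flips 2 -> legal
(3,1): flips 1 -> legal
(3,2): flips 2 -> legal
(3,6): flips 2 -> legal
(4,6): flips 2 -> legal
(5,1): no bracket -> illegal
(6,1): no bracket -> illegal
(6,3): no bracket -> illegal
(6,6): no bracket -> illegal
(7,1): flips 1 -> legal
(7,2): flips 1 -> legal
(7,3): no bracket -> illegal
(7,5): flips 5 -> legal
(7,6): flips 1 -> legal
B mobility = 10
-- W to move --
(1,4): no bracket -> illegal
(1,5): flips 1 -> legal
(1,6): no bracket -> illegal
(2,0): no bracket -> illegal
(2,1): no bracket -> illegal
(2,3): flips 1 -> legal
(2,4): flips 1 -> legal
(2,6): no bracket -> illegal
(3,1): no bracket -> illegal
(3,2): flips 2 -> legal
(3,6): no bracket -> illegal
(4,0): flips 1 -> legal
(4,6): no bracket -> illegal
(4,7): flips 1 -> legal
(5,0): no bracket -> illegal
(5,1): flips 3 -> legal
(5,7): flips 1 -> legal
(6,1): no bracket -> illegal
(6,3): flips 3 -> legal
(6,6): no bracket -> illegal
(6,7): flips 1 -> legal
W mobility = 10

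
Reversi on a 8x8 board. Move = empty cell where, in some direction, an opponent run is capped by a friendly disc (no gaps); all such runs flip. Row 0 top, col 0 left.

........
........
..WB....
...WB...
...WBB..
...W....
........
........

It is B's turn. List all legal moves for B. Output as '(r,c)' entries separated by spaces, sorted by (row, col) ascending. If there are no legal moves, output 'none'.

Answer: (1,1) (2,1) (3,2) (4,2) (5,2) (6,2) (6,3)

Derivation:
(1,1): flips 2 -> legal
(1,2): no bracket -> illegal
(1,3): no bracket -> illegal
(2,1): flips 1 -> legal
(2,4): no bracket -> illegal
(3,1): no bracket -> illegal
(3,2): flips 1 -> legal
(4,2): flips 1 -> legal
(5,2): flips 1 -> legal
(5,4): no bracket -> illegal
(6,2): flips 1 -> legal
(6,3): flips 3 -> legal
(6,4): no bracket -> illegal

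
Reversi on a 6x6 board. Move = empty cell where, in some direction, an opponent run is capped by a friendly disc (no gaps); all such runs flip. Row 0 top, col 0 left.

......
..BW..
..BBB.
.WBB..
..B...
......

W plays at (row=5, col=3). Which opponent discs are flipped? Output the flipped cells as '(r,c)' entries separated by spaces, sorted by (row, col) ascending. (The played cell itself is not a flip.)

Answer: (4,2)

Derivation:
Dir NW: opp run (4,2) capped by W -> flip
Dir N: first cell '.' (not opp) -> no flip
Dir NE: first cell '.' (not opp) -> no flip
Dir W: first cell '.' (not opp) -> no flip
Dir E: first cell '.' (not opp) -> no flip
Dir SW: edge -> no flip
Dir S: edge -> no flip
Dir SE: edge -> no flip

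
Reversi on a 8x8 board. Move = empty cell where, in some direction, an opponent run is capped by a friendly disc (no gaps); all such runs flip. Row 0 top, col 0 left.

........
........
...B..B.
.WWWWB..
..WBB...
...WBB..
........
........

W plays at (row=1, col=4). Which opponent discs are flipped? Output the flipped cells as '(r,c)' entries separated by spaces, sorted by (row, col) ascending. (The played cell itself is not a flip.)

Answer: (2,3)

Derivation:
Dir NW: first cell '.' (not opp) -> no flip
Dir N: first cell '.' (not opp) -> no flip
Dir NE: first cell '.' (not opp) -> no flip
Dir W: first cell '.' (not opp) -> no flip
Dir E: first cell '.' (not opp) -> no flip
Dir SW: opp run (2,3) capped by W -> flip
Dir S: first cell '.' (not opp) -> no flip
Dir SE: first cell '.' (not opp) -> no flip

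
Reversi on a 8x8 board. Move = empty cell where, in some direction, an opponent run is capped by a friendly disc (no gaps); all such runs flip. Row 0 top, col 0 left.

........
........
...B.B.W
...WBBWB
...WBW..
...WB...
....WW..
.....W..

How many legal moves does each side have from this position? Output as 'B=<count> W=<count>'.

-- B to move --
(1,6): no bracket -> illegal
(1,7): flips 1 -> legal
(2,2): flips 1 -> legal
(2,4): no bracket -> illegal
(2,6): no bracket -> illegal
(3,2): flips 2 -> legal
(4,2): flips 1 -> legal
(4,6): flips 1 -> legal
(4,7): flips 1 -> legal
(5,2): flips 2 -> legal
(5,5): flips 1 -> legal
(5,6): flips 1 -> legal
(6,2): flips 1 -> legal
(6,3): flips 3 -> legal
(6,6): no bracket -> illegal
(7,3): no bracket -> illegal
(7,4): flips 1 -> legal
(7,6): flips 1 -> legal
B mobility = 13
-- W to move --
(1,2): flips 2 -> legal
(1,3): flips 1 -> legal
(1,4): flips 1 -> legal
(1,5): flips 2 -> legal
(1,6): flips 2 -> legal
(2,2): no bracket -> illegal
(2,4): flips 3 -> legal
(2,6): flips 2 -> legal
(3,2): no bracket -> illegal
(4,6): no bracket -> illegal
(4,7): flips 1 -> legal
(5,5): flips 2 -> legal
(6,3): flips 1 -> legal
W mobility = 10

Answer: B=13 W=10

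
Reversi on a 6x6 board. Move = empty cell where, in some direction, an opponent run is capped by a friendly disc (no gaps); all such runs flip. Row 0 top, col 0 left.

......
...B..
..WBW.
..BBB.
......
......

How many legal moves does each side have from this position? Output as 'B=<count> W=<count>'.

Answer: B=8 W=4

Derivation:
-- B to move --
(1,1): flips 1 -> legal
(1,2): flips 1 -> legal
(1,4): flips 1 -> legal
(1,5): flips 1 -> legal
(2,1): flips 1 -> legal
(2,5): flips 1 -> legal
(3,1): flips 1 -> legal
(3,5): flips 1 -> legal
B mobility = 8
-- W to move --
(0,2): flips 1 -> legal
(0,3): no bracket -> illegal
(0,4): flips 1 -> legal
(1,2): no bracket -> illegal
(1,4): no bracket -> illegal
(2,1): no bracket -> illegal
(2,5): no bracket -> illegal
(3,1): no bracket -> illegal
(3,5): no bracket -> illegal
(4,1): no bracket -> illegal
(4,2): flips 2 -> legal
(4,3): no bracket -> illegal
(4,4): flips 2 -> legal
(4,5): no bracket -> illegal
W mobility = 4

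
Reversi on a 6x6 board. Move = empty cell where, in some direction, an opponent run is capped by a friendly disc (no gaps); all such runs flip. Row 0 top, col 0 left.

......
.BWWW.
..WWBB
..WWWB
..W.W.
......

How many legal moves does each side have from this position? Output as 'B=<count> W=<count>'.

Answer: B=11 W=3

Derivation:
-- B to move --
(0,1): no bracket -> illegal
(0,2): flips 1 -> legal
(0,3): flips 1 -> legal
(0,4): flips 1 -> legal
(0,5): no bracket -> illegal
(1,5): flips 3 -> legal
(2,1): flips 2 -> legal
(3,1): flips 3 -> legal
(4,1): no bracket -> illegal
(4,3): flips 1 -> legal
(4,5): no bracket -> illegal
(5,1): flips 2 -> legal
(5,2): no bracket -> illegal
(5,3): flips 1 -> legal
(5,4): flips 2 -> legal
(5,5): flips 3 -> legal
B mobility = 11
-- W to move --
(0,0): flips 1 -> legal
(0,1): no bracket -> illegal
(0,2): no bracket -> illegal
(1,0): flips 1 -> legal
(1,5): flips 1 -> legal
(2,0): no bracket -> illegal
(2,1): no bracket -> illegal
(4,5): no bracket -> illegal
W mobility = 3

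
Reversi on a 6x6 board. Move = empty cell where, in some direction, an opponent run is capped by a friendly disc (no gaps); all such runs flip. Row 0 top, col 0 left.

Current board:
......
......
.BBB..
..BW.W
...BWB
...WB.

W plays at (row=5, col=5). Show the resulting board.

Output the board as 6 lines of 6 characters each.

Answer: ......
......
.BBB..
..BW.W
...BWW
...WWW

Derivation:
Place W at (5,5); scan 8 dirs for brackets.
Dir NW: first cell 'W' (not opp) -> no flip
Dir N: opp run (4,5) capped by W -> flip
Dir NE: edge -> no flip
Dir W: opp run (5,4) capped by W -> flip
Dir E: edge -> no flip
Dir SW: edge -> no flip
Dir S: edge -> no flip
Dir SE: edge -> no flip
All flips: (4,5) (5,4)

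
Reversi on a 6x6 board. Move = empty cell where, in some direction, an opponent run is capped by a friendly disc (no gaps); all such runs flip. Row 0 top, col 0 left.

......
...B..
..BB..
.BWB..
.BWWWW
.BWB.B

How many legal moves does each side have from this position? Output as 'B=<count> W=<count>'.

Answer: B=1 W=11

Derivation:
-- B to move --
(2,1): no bracket -> illegal
(3,4): no bracket -> illegal
(3,5): flips 2 -> legal
(5,4): no bracket -> illegal
B mobility = 1
-- W to move --
(0,2): no bracket -> illegal
(0,3): flips 3 -> legal
(0,4): no bracket -> illegal
(1,1): flips 2 -> legal
(1,2): flips 1 -> legal
(1,4): flips 1 -> legal
(2,0): flips 1 -> legal
(2,1): no bracket -> illegal
(2,4): flips 1 -> legal
(3,0): flips 2 -> legal
(3,4): flips 1 -> legal
(4,0): flips 1 -> legal
(5,0): flips 2 -> legal
(5,4): flips 1 -> legal
W mobility = 11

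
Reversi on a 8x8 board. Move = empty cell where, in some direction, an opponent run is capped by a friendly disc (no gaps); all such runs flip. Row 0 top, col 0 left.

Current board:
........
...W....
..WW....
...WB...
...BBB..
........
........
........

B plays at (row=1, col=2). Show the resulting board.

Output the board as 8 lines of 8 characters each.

Place B at (1,2); scan 8 dirs for brackets.
Dir NW: first cell '.' (not opp) -> no flip
Dir N: first cell '.' (not opp) -> no flip
Dir NE: first cell '.' (not opp) -> no flip
Dir W: first cell '.' (not opp) -> no flip
Dir E: opp run (1,3), next='.' -> no flip
Dir SW: first cell '.' (not opp) -> no flip
Dir S: opp run (2,2), next='.' -> no flip
Dir SE: opp run (2,3) capped by B -> flip
All flips: (2,3)

Answer: ........
..BW....
..WB....
...WB...
...BBB..
........
........
........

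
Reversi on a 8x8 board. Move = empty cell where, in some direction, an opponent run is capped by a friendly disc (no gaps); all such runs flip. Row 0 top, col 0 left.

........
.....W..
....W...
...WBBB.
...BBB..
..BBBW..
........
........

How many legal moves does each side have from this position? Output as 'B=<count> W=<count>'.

-- B to move --
(0,4): no bracket -> illegal
(0,5): no bracket -> illegal
(0,6): no bracket -> illegal
(1,3): flips 1 -> legal
(1,4): flips 1 -> legal
(1,6): no bracket -> illegal
(2,2): flips 1 -> legal
(2,3): flips 1 -> legal
(2,5): no bracket -> illegal
(2,6): no bracket -> illegal
(3,2): flips 1 -> legal
(4,2): no bracket -> illegal
(4,6): no bracket -> illegal
(5,6): flips 1 -> legal
(6,4): no bracket -> illegal
(6,5): flips 1 -> legal
(6,6): flips 1 -> legal
B mobility = 8
-- W to move --
(2,3): no bracket -> illegal
(2,5): flips 2 -> legal
(2,6): no bracket -> illegal
(2,7): no bracket -> illegal
(3,2): no bracket -> illegal
(3,7): flips 3 -> legal
(4,1): no bracket -> illegal
(4,2): no bracket -> illegal
(4,6): flips 1 -> legal
(4,7): no bracket -> illegal
(5,1): flips 3 -> legal
(5,6): no bracket -> illegal
(6,1): no bracket -> illegal
(6,2): no bracket -> illegal
(6,3): flips 2 -> legal
(6,4): flips 3 -> legal
(6,5): no bracket -> illegal
W mobility = 6

Answer: B=8 W=6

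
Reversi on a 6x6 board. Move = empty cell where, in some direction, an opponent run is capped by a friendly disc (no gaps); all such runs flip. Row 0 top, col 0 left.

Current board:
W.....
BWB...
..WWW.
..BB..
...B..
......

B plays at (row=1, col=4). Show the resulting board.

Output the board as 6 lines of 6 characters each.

Answer: W.....
BWB.B.
..WBW.
..BB..
...B..
......

Derivation:
Place B at (1,4); scan 8 dirs for brackets.
Dir NW: first cell '.' (not opp) -> no flip
Dir N: first cell '.' (not opp) -> no flip
Dir NE: first cell '.' (not opp) -> no flip
Dir W: first cell '.' (not opp) -> no flip
Dir E: first cell '.' (not opp) -> no flip
Dir SW: opp run (2,3) capped by B -> flip
Dir S: opp run (2,4), next='.' -> no flip
Dir SE: first cell '.' (not opp) -> no flip
All flips: (2,3)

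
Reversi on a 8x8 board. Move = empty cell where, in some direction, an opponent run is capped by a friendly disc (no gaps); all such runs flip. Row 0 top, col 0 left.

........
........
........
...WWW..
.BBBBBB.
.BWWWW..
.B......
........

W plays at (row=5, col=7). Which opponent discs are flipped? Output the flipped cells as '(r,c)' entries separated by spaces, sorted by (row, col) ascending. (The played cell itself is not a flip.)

Dir NW: opp run (4,6) capped by W -> flip
Dir N: first cell '.' (not opp) -> no flip
Dir NE: edge -> no flip
Dir W: first cell '.' (not opp) -> no flip
Dir E: edge -> no flip
Dir SW: first cell '.' (not opp) -> no flip
Dir S: first cell '.' (not opp) -> no flip
Dir SE: edge -> no flip

Answer: (4,6)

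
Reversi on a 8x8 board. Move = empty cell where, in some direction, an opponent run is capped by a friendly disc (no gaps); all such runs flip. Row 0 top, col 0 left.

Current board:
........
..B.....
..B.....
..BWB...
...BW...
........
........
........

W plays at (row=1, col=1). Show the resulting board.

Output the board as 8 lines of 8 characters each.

Place W at (1,1); scan 8 dirs for brackets.
Dir NW: first cell '.' (not opp) -> no flip
Dir N: first cell '.' (not opp) -> no flip
Dir NE: first cell '.' (not opp) -> no flip
Dir W: first cell '.' (not opp) -> no flip
Dir E: opp run (1,2), next='.' -> no flip
Dir SW: first cell '.' (not opp) -> no flip
Dir S: first cell '.' (not opp) -> no flip
Dir SE: opp run (2,2) capped by W -> flip
All flips: (2,2)

Answer: ........
.WB.....
..W.....
..BWB...
...BW...
........
........
........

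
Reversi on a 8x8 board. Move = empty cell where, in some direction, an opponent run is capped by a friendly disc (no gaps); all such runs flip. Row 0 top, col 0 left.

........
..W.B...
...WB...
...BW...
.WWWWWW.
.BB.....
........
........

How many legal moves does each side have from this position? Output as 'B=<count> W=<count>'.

Answer: B=10 W=10

Derivation:
-- B to move --
(0,1): no bracket -> illegal
(0,2): no bracket -> illegal
(0,3): no bracket -> illegal
(1,1): no bracket -> illegal
(1,3): flips 1 -> legal
(2,1): no bracket -> illegal
(2,2): flips 1 -> legal
(2,5): flips 2 -> legal
(3,0): flips 1 -> legal
(3,1): flips 1 -> legal
(3,2): flips 2 -> legal
(3,5): flips 1 -> legal
(3,6): no bracket -> illegal
(3,7): no bracket -> illegal
(4,0): no bracket -> illegal
(4,7): no bracket -> illegal
(5,0): no bracket -> illegal
(5,3): flips 1 -> legal
(5,4): flips 2 -> legal
(5,5): flips 1 -> legal
(5,6): no bracket -> illegal
(5,7): no bracket -> illegal
B mobility = 10
-- W to move --
(0,3): no bracket -> illegal
(0,4): flips 2 -> legal
(0,5): flips 1 -> legal
(1,3): no bracket -> illegal
(1,5): flips 2 -> legal
(2,2): flips 1 -> legal
(2,5): flips 1 -> legal
(3,2): flips 1 -> legal
(3,5): no bracket -> illegal
(4,0): no bracket -> illegal
(5,0): no bracket -> illegal
(5,3): no bracket -> illegal
(6,0): flips 1 -> legal
(6,1): flips 2 -> legal
(6,2): flips 1 -> legal
(6,3): flips 1 -> legal
W mobility = 10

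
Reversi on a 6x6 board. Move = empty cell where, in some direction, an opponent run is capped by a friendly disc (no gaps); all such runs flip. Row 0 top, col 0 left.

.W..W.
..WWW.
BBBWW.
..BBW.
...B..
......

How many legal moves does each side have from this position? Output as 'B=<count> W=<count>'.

Answer: B=6 W=6

Derivation:
-- B to move --
(0,0): no bracket -> illegal
(0,2): flips 1 -> legal
(0,3): flips 3 -> legal
(0,5): flips 2 -> legal
(1,0): no bracket -> illegal
(1,1): no bracket -> illegal
(1,5): flips 1 -> legal
(2,5): flips 3 -> legal
(3,5): flips 1 -> legal
(4,4): no bracket -> illegal
(4,5): no bracket -> illegal
B mobility = 6
-- W to move --
(1,0): no bracket -> illegal
(1,1): no bracket -> illegal
(3,0): flips 1 -> legal
(3,1): flips 3 -> legal
(4,1): flips 1 -> legal
(4,2): flips 3 -> legal
(4,4): no bracket -> illegal
(5,2): flips 1 -> legal
(5,3): flips 2 -> legal
(5,4): no bracket -> illegal
W mobility = 6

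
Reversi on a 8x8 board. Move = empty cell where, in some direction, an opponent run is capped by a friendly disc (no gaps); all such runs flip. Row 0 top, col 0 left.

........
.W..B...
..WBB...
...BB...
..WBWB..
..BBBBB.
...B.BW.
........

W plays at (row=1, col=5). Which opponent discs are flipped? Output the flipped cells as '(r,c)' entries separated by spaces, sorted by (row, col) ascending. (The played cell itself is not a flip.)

Dir NW: first cell '.' (not opp) -> no flip
Dir N: first cell '.' (not opp) -> no flip
Dir NE: first cell '.' (not opp) -> no flip
Dir W: opp run (1,4), next='.' -> no flip
Dir E: first cell '.' (not opp) -> no flip
Dir SW: opp run (2,4) (3,3) capped by W -> flip
Dir S: first cell '.' (not opp) -> no flip
Dir SE: first cell '.' (not opp) -> no flip

Answer: (2,4) (3,3)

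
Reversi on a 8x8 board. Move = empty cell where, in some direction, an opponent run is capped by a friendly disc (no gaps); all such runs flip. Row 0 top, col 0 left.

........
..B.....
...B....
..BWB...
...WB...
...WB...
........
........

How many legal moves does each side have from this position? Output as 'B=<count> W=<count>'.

Answer: B=5 W=8

Derivation:
-- B to move --
(2,2): flips 1 -> legal
(2,4): no bracket -> illegal
(4,2): flips 1 -> legal
(5,2): flips 2 -> legal
(6,2): flips 1 -> legal
(6,3): flips 3 -> legal
(6,4): no bracket -> illegal
B mobility = 5
-- W to move --
(0,1): no bracket -> illegal
(0,2): no bracket -> illegal
(0,3): no bracket -> illegal
(1,1): no bracket -> illegal
(1,3): flips 1 -> legal
(1,4): no bracket -> illegal
(2,1): flips 1 -> legal
(2,2): no bracket -> illegal
(2,4): no bracket -> illegal
(2,5): flips 1 -> legal
(3,1): flips 1 -> legal
(3,5): flips 2 -> legal
(4,1): no bracket -> illegal
(4,2): no bracket -> illegal
(4,5): flips 1 -> legal
(5,5): flips 2 -> legal
(6,3): no bracket -> illegal
(6,4): no bracket -> illegal
(6,5): flips 1 -> legal
W mobility = 8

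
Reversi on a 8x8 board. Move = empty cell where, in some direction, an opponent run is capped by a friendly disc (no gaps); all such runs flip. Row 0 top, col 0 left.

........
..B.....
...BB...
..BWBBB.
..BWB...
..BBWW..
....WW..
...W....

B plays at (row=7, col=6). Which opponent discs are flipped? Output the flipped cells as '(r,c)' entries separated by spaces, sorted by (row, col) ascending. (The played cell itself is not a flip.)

Dir NW: opp run (6,5) (5,4) (4,3) capped by B -> flip
Dir N: first cell '.' (not opp) -> no flip
Dir NE: first cell '.' (not opp) -> no flip
Dir W: first cell '.' (not opp) -> no flip
Dir E: first cell '.' (not opp) -> no flip
Dir SW: edge -> no flip
Dir S: edge -> no flip
Dir SE: edge -> no flip

Answer: (4,3) (5,4) (6,5)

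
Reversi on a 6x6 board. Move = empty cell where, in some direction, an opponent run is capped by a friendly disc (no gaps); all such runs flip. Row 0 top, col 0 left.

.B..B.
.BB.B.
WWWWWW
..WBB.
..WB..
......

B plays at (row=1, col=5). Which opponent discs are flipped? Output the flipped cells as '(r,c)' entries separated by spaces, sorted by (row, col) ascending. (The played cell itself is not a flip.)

Dir NW: first cell 'B' (not opp) -> no flip
Dir N: first cell '.' (not opp) -> no flip
Dir NE: edge -> no flip
Dir W: first cell 'B' (not opp) -> no flip
Dir E: edge -> no flip
Dir SW: opp run (2,4) capped by B -> flip
Dir S: opp run (2,5), next='.' -> no flip
Dir SE: edge -> no flip

Answer: (2,4)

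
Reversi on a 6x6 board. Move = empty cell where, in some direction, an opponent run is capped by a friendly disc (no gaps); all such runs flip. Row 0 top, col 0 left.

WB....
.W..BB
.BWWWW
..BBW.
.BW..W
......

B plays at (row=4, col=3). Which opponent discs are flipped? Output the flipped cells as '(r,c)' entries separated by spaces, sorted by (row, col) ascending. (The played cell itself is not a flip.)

Dir NW: first cell 'B' (not opp) -> no flip
Dir N: first cell 'B' (not opp) -> no flip
Dir NE: opp run (3,4) (2,5), next=edge -> no flip
Dir W: opp run (4,2) capped by B -> flip
Dir E: first cell '.' (not opp) -> no flip
Dir SW: first cell '.' (not opp) -> no flip
Dir S: first cell '.' (not opp) -> no flip
Dir SE: first cell '.' (not opp) -> no flip

Answer: (4,2)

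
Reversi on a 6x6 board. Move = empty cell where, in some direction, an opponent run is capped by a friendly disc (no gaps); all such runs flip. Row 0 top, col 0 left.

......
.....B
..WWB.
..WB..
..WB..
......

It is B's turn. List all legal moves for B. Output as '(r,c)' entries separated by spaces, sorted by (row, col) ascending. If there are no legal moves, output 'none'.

(1,1): flips 1 -> legal
(1,2): no bracket -> illegal
(1,3): flips 1 -> legal
(1,4): no bracket -> illegal
(2,1): flips 3 -> legal
(3,1): flips 1 -> legal
(3,4): no bracket -> illegal
(4,1): flips 1 -> legal
(5,1): flips 1 -> legal
(5,2): no bracket -> illegal
(5,3): no bracket -> illegal

Answer: (1,1) (1,3) (2,1) (3,1) (4,1) (5,1)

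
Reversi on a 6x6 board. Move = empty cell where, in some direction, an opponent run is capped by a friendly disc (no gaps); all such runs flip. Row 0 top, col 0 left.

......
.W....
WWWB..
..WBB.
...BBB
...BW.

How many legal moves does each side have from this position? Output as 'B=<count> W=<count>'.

Answer: B=5 W=5

Derivation:
-- B to move --
(0,0): flips 2 -> legal
(0,1): no bracket -> illegal
(0,2): no bracket -> illegal
(1,0): flips 2 -> legal
(1,2): no bracket -> illegal
(1,3): no bracket -> illegal
(3,0): no bracket -> illegal
(3,1): flips 1 -> legal
(4,1): flips 1 -> legal
(4,2): no bracket -> illegal
(5,5): flips 1 -> legal
B mobility = 5
-- W to move --
(1,2): no bracket -> illegal
(1,3): no bracket -> illegal
(1,4): flips 1 -> legal
(2,4): flips 3 -> legal
(2,5): no bracket -> illegal
(3,5): flips 2 -> legal
(4,2): no bracket -> illegal
(5,2): flips 1 -> legal
(5,5): flips 2 -> legal
W mobility = 5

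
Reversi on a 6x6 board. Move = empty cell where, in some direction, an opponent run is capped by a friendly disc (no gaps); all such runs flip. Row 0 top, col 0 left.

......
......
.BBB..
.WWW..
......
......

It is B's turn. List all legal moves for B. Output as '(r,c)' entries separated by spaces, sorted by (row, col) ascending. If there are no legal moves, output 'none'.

(2,0): no bracket -> illegal
(2,4): no bracket -> illegal
(3,0): no bracket -> illegal
(3,4): no bracket -> illegal
(4,0): flips 1 -> legal
(4,1): flips 2 -> legal
(4,2): flips 1 -> legal
(4,3): flips 2 -> legal
(4,4): flips 1 -> legal

Answer: (4,0) (4,1) (4,2) (4,3) (4,4)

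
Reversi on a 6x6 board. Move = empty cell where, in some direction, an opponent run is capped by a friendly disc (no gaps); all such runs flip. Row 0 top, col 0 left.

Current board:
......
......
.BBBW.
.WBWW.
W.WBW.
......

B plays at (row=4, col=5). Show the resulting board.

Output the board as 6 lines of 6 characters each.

Answer: ......
......
.BBBW.
.WBWB.
W.WBBB
......

Derivation:
Place B at (4,5); scan 8 dirs for brackets.
Dir NW: opp run (3,4) capped by B -> flip
Dir N: first cell '.' (not opp) -> no flip
Dir NE: edge -> no flip
Dir W: opp run (4,4) capped by B -> flip
Dir E: edge -> no flip
Dir SW: first cell '.' (not opp) -> no flip
Dir S: first cell '.' (not opp) -> no flip
Dir SE: edge -> no flip
All flips: (3,4) (4,4)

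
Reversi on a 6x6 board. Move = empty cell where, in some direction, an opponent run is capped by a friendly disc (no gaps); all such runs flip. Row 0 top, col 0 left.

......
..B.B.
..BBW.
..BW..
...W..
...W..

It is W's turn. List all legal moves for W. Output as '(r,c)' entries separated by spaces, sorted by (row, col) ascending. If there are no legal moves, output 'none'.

(0,1): no bracket -> illegal
(0,2): no bracket -> illegal
(0,3): no bracket -> illegal
(0,4): flips 1 -> legal
(0,5): no bracket -> illegal
(1,1): flips 1 -> legal
(1,3): flips 1 -> legal
(1,5): no bracket -> illegal
(2,1): flips 3 -> legal
(2,5): no bracket -> illegal
(3,1): flips 1 -> legal
(3,4): no bracket -> illegal
(4,1): no bracket -> illegal
(4,2): no bracket -> illegal

Answer: (0,4) (1,1) (1,3) (2,1) (3,1)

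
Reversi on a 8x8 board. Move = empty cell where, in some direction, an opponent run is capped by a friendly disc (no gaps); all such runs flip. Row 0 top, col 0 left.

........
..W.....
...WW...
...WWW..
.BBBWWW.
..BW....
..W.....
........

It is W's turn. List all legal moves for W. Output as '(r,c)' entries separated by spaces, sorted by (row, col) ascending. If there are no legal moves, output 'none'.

Answer: (3,1) (3,2) (4,0) (5,1) (6,1)

Derivation:
(3,0): no bracket -> illegal
(3,1): flips 1 -> legal
(3,2): flips 2 -> legal
(4,0): flips 3 -> legal
(5,0): no bracket -> illegal
(5,1): flips 2 -> legal
(5,4): no bracket -> illegal
(6,1): flips 2 -> legal
(6,3): no bracket -> illegal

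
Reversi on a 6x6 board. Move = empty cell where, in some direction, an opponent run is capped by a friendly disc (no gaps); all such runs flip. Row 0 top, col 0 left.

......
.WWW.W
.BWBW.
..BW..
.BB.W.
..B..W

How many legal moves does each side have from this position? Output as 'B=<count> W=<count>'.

Answer: B=6 W=5

Derivation:
-- B to move --
(0,0): no bracket -> illegal
(0,1): flips 2 -> legal
(0,2): flips 2 -> legal
(0,3): flips 2 -> legal
(0,4): no bracket -> illegal
(0,5): no bracket -> illegal
(1,0): no bracket -> illegal
(1,4): no bracket -> illegal
(2,0): no bracket -> illegal
(2,5): flips 1 -> legal
(3,1): no bracket -> illegal
(3,4): flips 1 -> legal
(3,5): no bracket -> illegal
(4,3): flips 1 -> legal
(4,5): no bracket -> illegal
(5,3): no bracket -> illegal
(5,4): no bracket -> illegal
B mobility = 6
-- W to move --
(1,0): no bracket -> illegal
(1,4): no bracket -> illegal
(2,0): flips 1 -> legal
(3,0): flips 1 -> legal
(3,1): flips 2 -> legal
(3,4): flips 1 -> legal
(4,0): no bracket -> illegal
(4,3): no bracket -> illegal
(5,0): no bracket -> illegal
(5,1): flips 1 -> legal
(5,3): no bracket -> illegal
W mobility = 5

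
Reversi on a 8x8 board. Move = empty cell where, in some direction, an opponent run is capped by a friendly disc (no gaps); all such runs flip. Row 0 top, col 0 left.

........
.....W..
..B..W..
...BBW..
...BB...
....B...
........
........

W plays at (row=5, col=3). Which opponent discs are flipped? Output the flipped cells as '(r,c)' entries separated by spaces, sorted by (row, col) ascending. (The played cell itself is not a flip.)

Answer: (4,4)

Derivation:
Dir NW: first cell '.' (not opp) -> no flip
Dir N: opp run (4,3) (3,3), next='.' -> no flip
Dir NE: opp run (4,4) capped by W -> flip
Dir W: first cell '.' (not opp) -> no flip
Dir E: opp run (5,4), next='.' -> no flip
Dir SW: first cell '.' (not opp) -> no flip
Dir S: first cell '.' (not opp) -> no flip
Dir SE: first cell '.' (not opp) -> no flip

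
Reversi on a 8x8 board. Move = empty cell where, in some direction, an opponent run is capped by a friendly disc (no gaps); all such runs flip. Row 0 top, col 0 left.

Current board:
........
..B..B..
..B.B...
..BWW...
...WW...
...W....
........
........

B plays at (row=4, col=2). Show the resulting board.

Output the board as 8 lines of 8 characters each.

Answer: ........
..B..B..
..B.B...
..BBW...
..BWW...
...W....
........
........

Derivation:
Place B at (4,2); scan 8 dirs for brackets.
Dir NW: first cell '.' (not opp) -> no flip
Dir N: first cell 'B' (not opp) -> no flip
Dir NE: opp run (3,3) capped by B -> flip
Dir W: first cell '.' (not opp) -> no flip
Dir E: opp run (4,3) (4,4), next='.' -> no flip
Dir SW: first cell '.' (not opp) -> no flip
Dir S: first cell '.' (not opp) -> no flip
Dir SE: opp run (5,3), next='.' -> no flip
All flips: (3,3)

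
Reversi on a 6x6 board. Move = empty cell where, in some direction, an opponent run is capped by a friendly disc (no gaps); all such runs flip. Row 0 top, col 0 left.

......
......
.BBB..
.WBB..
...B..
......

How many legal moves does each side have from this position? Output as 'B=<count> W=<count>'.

Answer: B=3 W=3

Derivation:
-- B to move --
(2,0): no bracket -> illegal
(3,0): flips 1 -> legal
(4,0): flips 1 -> legal
(4,1): flips 1 -> legal
(4,2): no bracket -> illegal
B mobility = 3
-- W to move --
(1,0): no bracket -> illegal
(1,1): flips 1 -> legal
(1,2): no bracket -> illegal
(1,3): flips 1 -> legal
(1,4): no bracket -> illegal
(2,0): no bracket -> illegal
(2,4): no bracket -> illegal
(3,0): no bracket -> illegal
(3,4): flips 2 -> legal
(4,1): no bracket -> illegal
(4,2): no bracket -> illegal
(4,4): no bracket -> illegal
(5,2): no bracket -> illegal
(5,3): no bracket -> illegal
(5,4): no bracket -> illegal
W mobility = 3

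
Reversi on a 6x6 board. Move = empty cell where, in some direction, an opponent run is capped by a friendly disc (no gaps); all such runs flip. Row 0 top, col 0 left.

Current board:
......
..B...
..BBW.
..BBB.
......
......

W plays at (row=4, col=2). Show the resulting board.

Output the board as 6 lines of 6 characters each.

Place W at (4,2); scan 8 dirs for brackets.
Dir NW: first cell '.' (not opp) -> no flip
Dir N: opp run (3,2) (2,2) (1,2), next='.' -> no flip
Dir NE: opp run (3,3) capped by W -> flip
Dir W: first cell '.' (not opp) -> no flip
Dir E: first cell '.' (not opp) -> no flip
Dir SW: first cell '.' (not opp) -> no flip
Dir S: first cell '.' (not opp) -> no flip
Dir SE: first cell '.' (not opp) -> no flip
All flips: (3,3)

Answer: ......
..B...
..BBW.
..BWB.
..W...
......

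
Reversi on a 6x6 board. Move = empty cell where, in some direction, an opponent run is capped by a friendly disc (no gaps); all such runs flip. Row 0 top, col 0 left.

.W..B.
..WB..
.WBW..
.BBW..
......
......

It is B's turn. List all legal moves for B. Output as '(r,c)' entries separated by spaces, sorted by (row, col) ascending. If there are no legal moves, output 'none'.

(0,0): no bracket -> illegal
(0,2): flips 1 -> legal
(0,3): no bracket -> illegal
(1,0): flips 1 -> legal
(1,1): flips 2 -> legal
(1,4): flips 1 -> legal
(2,0): flips 1 -> legal
(2,4): flips 1 -> legal
(3,0): no bracket -> illegal
(3,4): flips 1 -> legal
(4,2): no bracket -> illegal
(4,3): flips 2 -> legal
(4,4): flips 1 -> legal

Answer: (0,2) (1,0) (1,1) (1,4) (2,0) (2,4) (3,4) (4,3) (4,4)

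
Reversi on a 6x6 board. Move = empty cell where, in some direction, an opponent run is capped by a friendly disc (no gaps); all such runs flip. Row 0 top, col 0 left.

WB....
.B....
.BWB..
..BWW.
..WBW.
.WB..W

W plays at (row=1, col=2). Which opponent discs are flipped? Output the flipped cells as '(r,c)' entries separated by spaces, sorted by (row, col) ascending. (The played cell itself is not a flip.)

Answer: (2,3)

Derivation:
Dir NW: opp run (0,1), next=edge -> no flip
Dir N: first cell '.' (not opp) -> no flip
Dir NE: first cell '.' (not opp) -> no flip
Dir W: opp run (1,1), next='.' -> no flip
Dir E: first cell '.' (not opp) -> no flip
Dir SW: opp run (2,1), next='.' -> no flip
Dir S: first cell 'W' (not opp) -> no flip
Dir SE: opp run (2,3) capped by W -> flip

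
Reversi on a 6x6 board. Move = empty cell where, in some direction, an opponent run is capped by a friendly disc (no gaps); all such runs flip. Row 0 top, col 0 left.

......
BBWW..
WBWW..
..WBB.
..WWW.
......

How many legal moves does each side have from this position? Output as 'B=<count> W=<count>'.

-- B to move --
(0,1): flips 2 -> legal
(0,2): no bracket -> illegal
(0,3): flips 3 -> legal
(0,4): no bracket -> illegal
(1,4): flips 2 -> legal
(2,4): flips 2 -> legal
(3,0): flips 1 -> legal
(3,1): flips 1 -> legal
(3,5): no bracket -> illegal
(4,1): no bracket -> illegal
(4,5): no bracket -> illegal
(5,1): flips 1 -> legal
(5,2): flips 1 -> legal
(5,3): flips 1 -> legal
(5,4): flips 3 -> legal
(5,5): flips 1 -> legal
B mobility = 11
-- W to move --
(0,0): flips 2 -> legal
(0,1): no bracket -> illegal
(0,2): flips 1 -> legal
(2,4): flips 2 -> legal
(2,5): flips 1 -> legal
(3,0): flips 1 -> legal
(3,1): no bracket -> illegal
(3,5): flips 2 -> legal
(4,5): flips 1 -> legal
W mobility = 7

Answer: B=11 W=7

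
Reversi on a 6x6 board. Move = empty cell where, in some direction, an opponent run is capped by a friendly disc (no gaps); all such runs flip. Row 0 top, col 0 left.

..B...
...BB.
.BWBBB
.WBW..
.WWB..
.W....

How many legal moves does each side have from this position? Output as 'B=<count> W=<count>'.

Answer: B=6 W=8

Derivation:
-- B to move --
(1,1): no bracket -> illegal
(1,2): flips 1 -> legal
(2,0): no bracket -> illegal
(3,0): flips 1 -> legal
(3,4): flips 1 -> legal
(4,0): flips 4 -> legal
(4,4): no bracket -> illegal
(5,0): flips 1 -> legal
(5,2): flips 1 -> legal
(5,3): no bracket -> illegal
B mobility = 6
-- W to move --
(0,1): no bracket -> illegal
(0,3): flips 2 -> legal
(0,4): flips 1 -> legal
(0,5): flips 3 -> legal
(1,0): no bracket -> illegal
(1,1): flips 1 -> legal
(1,2): no bracket -> illegal
(1,5): flips 1 -> legal
(2,0): flips 1 -> legal
(3,0): no bracket -> illegal
(3,4): no bracket -> illegal
(3,5): no bracket -> illegal
(4,4): flips 1 -> legal
(5,2): no bracket -> illegal
(5,3): flips 1 -> legal
(5,4): no bracket -> illegal
W mobility = 8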